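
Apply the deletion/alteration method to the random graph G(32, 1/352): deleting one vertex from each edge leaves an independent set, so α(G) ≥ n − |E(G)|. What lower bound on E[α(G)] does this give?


E[|E(G)|] = C(32, 2)·p = 496 · (1/352) = 31/22.
E[α(G)] ≥ n − E[|E(G)|] = 32 − 31/22 = 673/22.
Numerically: ≈ 30.590909.
(This is only a lower bound; the true E[α(G)] may be larger.)

E[α(G)] ≥ 673/22 ≈ 30.590909.


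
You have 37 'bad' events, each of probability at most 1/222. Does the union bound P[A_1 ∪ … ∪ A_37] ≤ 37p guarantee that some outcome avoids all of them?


Union bound: P[∪_{i=1}^{37} A_i] ≤ Σ_i P[A_i] ≤ 37·p = 37·(1/222) = 1/6.
Numerically: 1/6 ≈ 0.166667.
Is 1/6 < 1? YES.
Since P[∪ A_i] ≤ 1/6 < 1, the complement has P[∩ A_i^c] ≥ 1 − 1/6 = 5/6 > 0, so some outcome avoids every A_i.

37·p = 1/6 ≈ 0.166667; existence CERTIFIED by the union bound.


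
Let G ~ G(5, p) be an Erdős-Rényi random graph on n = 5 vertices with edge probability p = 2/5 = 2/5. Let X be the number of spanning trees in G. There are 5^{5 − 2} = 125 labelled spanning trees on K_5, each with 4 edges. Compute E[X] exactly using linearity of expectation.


K_5 has 5^{5 − 2} = 125 labelled spanning trees.
For each such spanning tree H, let X_H = 1 if all 4 edges of H are present in G. Then P[X_H = 1] = p^{4} = (2/5)^{4} = 16/625.
Summing the indicators: E[X] = Σ_H E[X_H] = 125 · p^{4} = 125 · 16/625 = 16/5.
Numerically: E[X] ≈ 3.2.

E[X] = 125 · (2/5)^{4} = 16/5 ≈ 3.2.


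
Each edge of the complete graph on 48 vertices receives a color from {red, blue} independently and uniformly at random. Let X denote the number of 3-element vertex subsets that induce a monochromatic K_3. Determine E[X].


Let X = Σ_S X_S over the C(48, 3) = 17296 subsets S of size 3, where X_S = 1 if the K_3 on S is monochromatic.
For a fixed S, the K_3 on S has C(3, 2) = 3 edges. P[all 3 edges red] = (1/2)^3, and likewise for blue, so P[monochromatic] = 2·(1/2)^3 = 2^{1 − 3} = 1/4.
Summing: E[X] = C(48, 3) · 2^{1 − 3} = 17296 · 1/4 = 4324.
Numerically: E[X] ≈ 4324.000.

E[X] = C(48,3)·2^(1−C(3,2)) = 4324 ≈ 4324.000.


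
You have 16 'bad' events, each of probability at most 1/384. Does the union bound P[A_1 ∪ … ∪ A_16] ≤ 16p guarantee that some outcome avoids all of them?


Union bound: P[∪_{i=1}^{16} A_i] ≤ Σ_i P[A_i] ≤ 16·p = 16·(1/384) = 1/24.
Numerically: 1/24 ≈ 0.0416667.
Is 1/24 < 1? YES.
Since P[∪ A_i] ≤ 1/24 < 1, the complement has P[∩ A_i^c] ≥ 1 − 1/24 = 23/24 > 0, so some outcome avoids every A_i.

16·p = 1/24 ≈ 0.0416667; existence CERTIFIED by the union bound.


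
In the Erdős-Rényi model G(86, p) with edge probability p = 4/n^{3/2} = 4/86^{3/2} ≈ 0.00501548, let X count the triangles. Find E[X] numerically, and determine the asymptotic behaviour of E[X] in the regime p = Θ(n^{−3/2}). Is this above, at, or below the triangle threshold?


Number of potential triangles: C(86, 3) = 102340.
Each occurs with probability p³ ≈ (0.00501548)³ ≈ 1.26164434e-07.
By linearity: E[X] = C(86, 3)·p³ ≈ 102340 · 1.26164434e-07 ≈ 0.012912.
Since α = 3/2 > 1, p = c/n^{3/2} = o(1/n) is below the triangle threshold p ~ 1/n. Asymptotically E[X] ~ (c³/6)·n^{3(1−α)} = (4³/6)·n^{-1.5} → 0, so by Markov's inequality G has no triangles w.h.p.

E[X] ≈ 0.012912; in regime p = Θ(1/n^{3/2}) E[X] tends to 0 (below the triangle threshold p ~ 1/n).


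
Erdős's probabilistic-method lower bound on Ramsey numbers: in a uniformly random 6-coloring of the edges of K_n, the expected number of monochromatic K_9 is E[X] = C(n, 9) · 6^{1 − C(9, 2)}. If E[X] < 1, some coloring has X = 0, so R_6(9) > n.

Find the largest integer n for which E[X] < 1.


We need C(n, 9) · 6^{1 − 36} < 1, i.e. C(n, 9) < 6^{36 − 1} = 1719070799748422591028658176.
Check values of n near the boundary:
  n = 4406: C(4406, 9) = 1710356485221788389505285700; 1710356485221788389505285700 < 1719070799748422591028658176? YES
  n = 4407: C(4407, 9) = 1713856532599459170657070050; 1713856532599459170657070050 < 1719070799748422591028658176? YES
  n = 4408: C(4408, 9) = 1717362945146264156457459600; 1717362945146264156457459600 < 1719070799748422591028658176? YES
  n = 4409: C(4409, 9) = 1720875732988608787686577131; 1720875732988608787686577131 < 1719070799748422591028658176? NO
The largest n with C(n, 9) < 1719070799748422591028658176 is n = 4408 (where E[X] = 35778394690547169926197075/35813974994758803979763712 ≈ 0.999). Hence R_6(9) > 4408, i.e. R_6(9) ≥ 4409.

Largest n = 4408; hence R_6(9) > 4408.


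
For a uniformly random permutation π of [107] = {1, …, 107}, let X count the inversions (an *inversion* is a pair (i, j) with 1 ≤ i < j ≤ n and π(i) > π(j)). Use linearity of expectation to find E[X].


Write X = Σ X_I over the C(107, 2) = 5671 pairs i < j, with X_I the indicator of one inversion.
There are 5671 indicators.
For each fixed pair i < j, the values π(i) and π(j) are two distinct elements of {1, …, 107} in uniformly random order; by symmetry P[π(i) > π(j)] = 1/2.
By linearity: E[X] = 5671 · (1/2) = C(107, 2) · (1/2) = 5671/2 = 5671/2 ≈ 2835.500000.

E[X] = 5671/2 = 2835.500000.


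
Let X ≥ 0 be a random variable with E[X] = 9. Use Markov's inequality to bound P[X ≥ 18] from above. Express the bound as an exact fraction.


μ = E[X] = 9, a = 18.
Markov: P[X ≥ 18] ≤ μ/a = (9)/18 = 1/2.
Numerically: ≈ 0.500.
(Since a = 18 > μ = 9.000, the bound 1/2 is < 1 and informative.)

P[X ≥ 18] ≤ 1/2 ≈ 0.500.


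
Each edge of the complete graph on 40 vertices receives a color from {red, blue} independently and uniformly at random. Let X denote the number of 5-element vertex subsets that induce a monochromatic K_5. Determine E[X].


Let X = Σ_S X_S over the C(40, 5) = 658008 subsets S of size 5, where X_S = 1 if the K_5 on S is monochromatic.
For a fixed S, the K_5 on S has C(5, 2) = 10 edges. P[all 10 edges red] = (1/2)^10, and likewise for blue, so P[monochromatic] = 2·(1/2)^10 = 2^{1 − 10} = 1/512.
By linearity of expectation: E[X] = C(40, 5) · 2^{1 − 10} = 658008 · 1/512 = 82251/64.
Numerically: E[X] ≈ 1285.172.

E[X] = C(40,5)·2^(1−C(5,2)) = 82251/64 ≈ 1285.172.


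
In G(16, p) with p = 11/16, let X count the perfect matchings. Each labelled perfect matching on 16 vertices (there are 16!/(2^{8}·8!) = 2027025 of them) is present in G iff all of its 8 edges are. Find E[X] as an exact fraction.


K_16 has 16!/(2^{8}·8!) = 2027025 labelled perfect matchings.
For each such perfect matching H, let X_H = 1 if all 8 edges of H are present in G. Then P[X_H = 1] = p^{8} = (11/16)^{8} = 214358881/4294967296.
Summing the indicators: E[X] = Σ_H E[X_H] = 2027025 · p^{8} = 2027025 · 214358881/4294967296 = 434510810759025/4294967296.
Numerically: E[X] ≈ 101167.

E[X] = 2027025 · (11/16)^{8} = 434510810759025/4294967296 ≈ 101167.


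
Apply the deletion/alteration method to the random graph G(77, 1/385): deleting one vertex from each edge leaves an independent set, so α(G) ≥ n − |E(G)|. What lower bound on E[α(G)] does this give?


E[|E(G)|] = C(77, 2)·p = 2926 · (1/385) = 38/5.
E[α(G)] ≥ n − E[|E(G)|] = 77 − 38/5 = 347/5.
Numerically: ≈ 69.4000.
(This is only a lower bound; the true E[α(G)] may be larger.)

E[α(G)] ≥ 347/5 ≈ 69.4000.


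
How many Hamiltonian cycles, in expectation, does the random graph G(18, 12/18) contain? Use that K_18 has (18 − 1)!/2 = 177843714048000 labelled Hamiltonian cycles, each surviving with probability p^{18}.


K_18 has (18 − 1)!/2 = 177843714048000 labelled Hamiltonian cycles.
For each such Hamiltonian cycle H, let X_H = 1 if all 18 edges of H are present in G. Then P[X_H = 1] = p^{18} = (2/3)^{18} = 262144/387420489.
By linearity of expectation: E[X] = Σ_H E[X_H] = 177843714048000 · p^{18} = 177843714048000 · 262144/387420489 = 63951526166528000/531441.
Numerically: E[X] ≈ 1.2e+11.

E[X] = 177843714048000 · (2/3)^{18} = 63951526166528000/531441 ≈ 1.2e+11.


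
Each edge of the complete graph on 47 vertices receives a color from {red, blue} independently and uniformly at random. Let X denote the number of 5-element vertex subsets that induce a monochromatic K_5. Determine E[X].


Let X = Σ_S X_S over the C(47, 5) = 1533939 subsets S of size 5, where X_S = 1 if the K_5 on S is monochromatic.
For a fixed S, the K_5 on S has C(5, 2) = 10 edges. P[all 10 edges red] = (1/2)^10, and likewise for blue, so P[monochromatic] = 2·(1/2)^10 = 2^{1 − 10} = 1/512.
By linearity of expectation: E[X] = C(47, 5) · 2^{1 − 10} = 1533939 · 1/512 = 1533939/512.
Numerically: E[X] ≈ 2995.975.

E[X] = C(47,5)·2^(1−C(5,2)) = 1533939/512 ≈ 2995.975.


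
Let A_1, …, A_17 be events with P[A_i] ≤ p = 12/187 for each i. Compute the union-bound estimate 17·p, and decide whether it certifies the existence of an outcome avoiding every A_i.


Union bound: P[∪_{i=1}^{17} A_i] ≤ Σ_i P[A_i] ≤ 17·p = 17·(12/187) = 12/11.
Numerically: 12/11 ≈ 1.0909.
Is 12/11 < 1? NO.
Since the bound 12/11 is ≥ 1, the union bound is uninformative here; it does NOT by itself certify existence.

17·p = 12/11 ≈ 1.0909; existence NOT certified by the union bound.


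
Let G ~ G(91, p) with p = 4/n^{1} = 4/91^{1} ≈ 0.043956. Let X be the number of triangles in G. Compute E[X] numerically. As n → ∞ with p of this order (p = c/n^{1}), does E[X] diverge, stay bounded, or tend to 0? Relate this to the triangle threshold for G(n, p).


Number of potential triangles: C(91, 3) = 121485.
Each occurs with probability p³ ≈ (0.043956)³ ≈ 8.4928958e-05.
By linearity: E[X] = C(91, 3)·p³ ≈ 121485 · 8.4928958e-05 ≈ 10.31759.
Here α = 1, so p = 4/n is exactly at the triangle threshold p ~ 1/n. Asymptotically E[X] → c³/6 = 4³/6 = 32/3 ≈ 10.66667, a bounded constant. In this regime the triangle count is asymptotically Poisson(c³/6).

E[X] ≈ 10.31759; in regime p = Θ(1/n^{1}) E[X] stays bounded (at the triangle threshold p ~ 1/n).


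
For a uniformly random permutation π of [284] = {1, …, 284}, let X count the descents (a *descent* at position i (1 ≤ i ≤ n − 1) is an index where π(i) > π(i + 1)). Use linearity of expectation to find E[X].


Write X = Σ X_I over i = 1, …, 283, with X_I the indicator of one descent.
There are 283 indicators.
For each fixed i, the pair (π(i), π(i+1)) is a uniformly random ordered pair of distinct values from {1, …, 284}; by symmetry P[π(i) > π(i+1)] = 1/2.
By linearity: E[X] = 283 · (1/2) = (284 − 1) · (1/2) = 283/2 ≈ 141.5000.

E[X] = 283/2 = 141.5000.


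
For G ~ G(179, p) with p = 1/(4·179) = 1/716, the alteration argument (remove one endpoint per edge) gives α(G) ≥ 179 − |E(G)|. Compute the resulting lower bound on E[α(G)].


E[|E(G)|] = C(179, 2)·p = 15931 · (1/716) = 89/4.
E[α(G)] ≥ n − E[|E(G)|] = 179 − 89/4 = 627/4.
Numerically: ≈ 156.750000.
(This is only a lower bound; the true E[α(G)] may be larger.)

E[α(G)] ≥ 627/4 ≈ 156.750000.


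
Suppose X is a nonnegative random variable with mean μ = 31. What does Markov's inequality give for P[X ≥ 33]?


μ = E[X] = 31, a = 33.
Markov: P[X ≥ 33] ≤ μ/a = (31)/33 = 31/33.
Numerically: ≈ 0.9394.
(Since a = 33 > μ = 31.0000, the bound 31/33 is < 1 and informative.)

P[X ≥ 33] ≤ 31/33 ≈ 0.9394.


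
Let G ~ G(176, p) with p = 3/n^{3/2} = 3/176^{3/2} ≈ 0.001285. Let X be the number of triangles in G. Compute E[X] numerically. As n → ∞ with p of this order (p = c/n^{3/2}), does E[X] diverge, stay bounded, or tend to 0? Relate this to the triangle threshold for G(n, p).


Number of potential triangles: C(176, 3) = 893200.
Each occurs with probability p³ ≈ (0.001285)³ ≈ 2.121079e-09.
By linearity: E[X] = C(176, 3)·p³ ≈ 893200 · 2.121079e-09 ≈ 0.0019.
Since α = 3/2 > 1, p = c/n^{3/2} = o(1/n) is below the triangle threshold p ~ 1/n. Asymptotically E[X] ~ (c³/6)·n^{3(1−α)} = (3³/6)·n^{-1.5} → 0, so by Markov's inequality G has no triangles w.h.p.

E[X] ≈ 0.0019; in regime p = Θ(1/n^{3/2}) E[X] tends to 0 (below the triangle threshold p ~ 1/n).


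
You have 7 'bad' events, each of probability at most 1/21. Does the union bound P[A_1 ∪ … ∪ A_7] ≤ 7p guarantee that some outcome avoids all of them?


Union bound: P[∪_{i=1}^{7} A_i] ≤ Σ_i P[A_i] ≤ 7·p = 7·(1/21) = 1/3.
Numerically: 1/3 ≈ 0.33333.
Is 1/3 < 1? YES.
Since P[∪ A_i] ≤ 1/3 < 1, the complement has P[∩ A_i^c] ≥ 1 − 1/3 = 2/3 > 0, so some outcome avoids every A_i.

7·p = 1/3 ≈ 0.33333; existence CERTIFIED by the union bound.


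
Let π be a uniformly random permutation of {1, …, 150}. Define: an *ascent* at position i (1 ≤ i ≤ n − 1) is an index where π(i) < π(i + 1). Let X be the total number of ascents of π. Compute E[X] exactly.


Write X = Σ X_I over i = 1, …, 149, with X_I the indicator of one ascent.
There are 149 indicators.
For each fixed i, the pair (π(i), π(i+1)) is a uniformly random ordered pair of distinct values from {1, …, 150}; by symmetry P[π(i) < π(i+1)] = 1/2.
By linearity: E[X] = 149 · (1/2) = (150 − 1) · (1/2) = 149/2 ≈ 74.500.

E[X] = 149/2 = 74.500.


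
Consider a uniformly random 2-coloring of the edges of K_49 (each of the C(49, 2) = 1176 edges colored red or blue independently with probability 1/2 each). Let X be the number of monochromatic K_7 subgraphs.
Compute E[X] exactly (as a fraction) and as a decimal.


Let X = Σ_S X_S over the C(49, 7) = 85900584 subsets S of size 7, where X_S = 1 if the K_7 on S is monochromatic.
For a fixed S, the K_7 on S has C(7, 2) = 21 edges. P[all 21 edges red] = (1/2)^21, and likewise for blue, so P[monochromatic] = 2·(1/2)^21 = 2^{1 − 21} = 1/1048576.
By linearity of expectation: E[X] = C(49, 7) · 2^{1 − 21} = 85900584 · 1/1048576 = 10737573/131072.
Numerically: E[X] ≈ 81.921.

E[X] = C(49,7)·2^(1−C(7,2)) = 10737573/131072 ≈ 81.921.


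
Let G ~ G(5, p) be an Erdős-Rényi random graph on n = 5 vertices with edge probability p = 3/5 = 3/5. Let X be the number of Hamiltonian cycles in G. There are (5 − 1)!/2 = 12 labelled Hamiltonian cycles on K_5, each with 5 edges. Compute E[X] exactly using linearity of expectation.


K_5 has (5 − 1)!/2 = 12 labelled Hamiltonian cycles.
For each such Hamiltonian cycle H, let X_H = 1 if all 5 edges of H are present in G. Then P[X_H = 1] = p^{5} = (3/5)^{5} = 243/3125.
By linearity: E[X] = Σ_H E[X_H] = 12 · p^{5} = 12 · 243/3125 = 2916/3125.
Numerically: E[X] ≈ 0.9331.

E[X] = 12 · (3/5)^{5} = 2916/3125 ≈ 0.9331.


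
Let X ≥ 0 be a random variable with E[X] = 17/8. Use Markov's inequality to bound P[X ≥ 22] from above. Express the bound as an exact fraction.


μ = E[X] = 17/8, a = 22.
Markov: P[X ≥ 22] ≤ μ/a = (17/8)/22 = 17/176.
Numerically: ≈ 0.097.
(Since a = 22 > μ = 2.125, the bound 17/176 is < 1 and informative.)

P[X ≥ 22] ≤ 17/176 ≈ 0.097.


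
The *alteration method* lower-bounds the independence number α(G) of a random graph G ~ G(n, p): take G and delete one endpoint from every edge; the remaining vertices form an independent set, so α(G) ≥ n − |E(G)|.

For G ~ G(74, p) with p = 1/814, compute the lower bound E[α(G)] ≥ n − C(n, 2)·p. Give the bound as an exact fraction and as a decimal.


E[|E(G)|] = C(74, 2)·p = 2701 · (1/814) = 73/22.
E[α(G)] ≥ n − E[|E(G)|] = 74 − 73/22 = 1555/22.
Numerically: ≈ 70.682.
(This is only a lower bound; the true E[α(G)] may be larger.)

E[α(G)] ≥ 1555/22 ≈ 70.682.


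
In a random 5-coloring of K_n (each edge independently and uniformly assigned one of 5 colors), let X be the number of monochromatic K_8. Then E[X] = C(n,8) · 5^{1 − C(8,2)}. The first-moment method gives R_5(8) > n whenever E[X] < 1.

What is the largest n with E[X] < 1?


We need C(n, 8) · 5^{1 − 28} < 1, i.e. C(n, 8) < 5^{28 − 1} = 7450580596923828125.
Check values of n near the boundary:
  n = 859: C(859, 8) = 7115855595170747139; 7115855595170747139 < 7450580596923828125? YES
  n = 860: C(860, 8) = 7182671140665308145; 7182671140665308145 < 7450580596923828125? YES
  n = 861: C(861, 8) = 7250034996615275865; 7250034996615275865 < 7450580596923828125? YES
  n = 862: C(862, 8) = 7317951015318931845; 7317951015318931845 < 7450580596923828125? YES
  n = 863: C(863, 8) = 7386423071602617757; 7386423071602617757 < 7450580596923828125? YES
  n = 864: C(864, 8) = 7455455062926006708; 7455455062926006708 < 7450580596923828125? NO
  n = 865: C(865, 8) = 7525050909487743060; 7525050909487743060 < 7450580596923828125? NO
The largest n with C(n, 8) < 7450580596923828125 is n = 863 (where E[X] = 7386423071602617757/7450580596923828125 ≈ 0.99139). Hence R_5(8) > 863, i.e. R_5(8) ≥ 864.

Largest n = 863; hence R_5(8) > 863.


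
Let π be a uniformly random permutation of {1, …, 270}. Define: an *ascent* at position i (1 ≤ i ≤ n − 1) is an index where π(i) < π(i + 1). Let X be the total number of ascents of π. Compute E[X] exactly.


Write X = Σ X_I over i = 1, …, 269, with X_I the indicator of one ascent.
There are 269 indicators.
For each fixed i, the pair (π(i), π(i+1)) is a uniformly random ordered pair of distinct values from {1, …, 270}; by symmetry P[π(i) < π(i+1)] = 1/2.
By linearity: E[X] = 269 · (1/2) = (270 − 1) · (1/2) = 269/2 ≈ 134.50000.

E[X] = 269/2 = 134.50000.


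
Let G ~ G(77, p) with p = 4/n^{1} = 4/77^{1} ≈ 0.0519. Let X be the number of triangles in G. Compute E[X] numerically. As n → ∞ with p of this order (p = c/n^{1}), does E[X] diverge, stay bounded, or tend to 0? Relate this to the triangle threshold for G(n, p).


Number of potential triangles: C(77, 3) = 73150.
Each occurs with probability p³ ≈ (0.0519)³ ≈ 1.40187e-04.
By linearity: E[X] = C(77, 3)·p³ ≈ 73150 · 1.40187e-04 ≈ 10.255.
Here α = 1, so p = 4/n is exactly at the triangle threshold p ~ 1/n. Asymptotically E[X] → c³/6 = 4³/6 = 32/3 ≈ 10.667, a bounded constant. In this regime the triangle count is asymptotically Poisson(c³/6).

E[X] ≈ 10.255; in regime p = Θ(1/n^{1}) E[X] stays bounded (at the triangle threshold p ~ 1/n).


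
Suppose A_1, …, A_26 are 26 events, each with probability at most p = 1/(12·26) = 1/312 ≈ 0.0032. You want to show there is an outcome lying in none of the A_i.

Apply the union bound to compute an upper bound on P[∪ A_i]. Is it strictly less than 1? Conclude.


Union bound: P[∪_{i=1}^{26} A_i] ≤ Σ_i P[A_i] ≤ 26·p = 26·(1/312) = 1/12.
Numerically: 1/12 ≈ 0.0833.
Is 1/12 < 1? YES.
Since P[∪ A_i] ≤ 1/12 < 1, the complement has P[∩ A_i^c] ≥ 1 − 1/12 = 11/12 > 0, so some outcome avoids every A_i.

26·p = 1/12 ≈ 0.0833; existence CERTIFIED by the union bound.


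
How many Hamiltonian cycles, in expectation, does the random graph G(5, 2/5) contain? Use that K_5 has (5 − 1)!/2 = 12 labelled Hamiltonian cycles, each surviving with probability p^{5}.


K_5 has (5 − 1)!/2 = 12 labelled Hamiltonian cycles.
For each such Hamiltonian cycle H, let X_H = 1 if all 5 edges of H are present in G. Then P[X_H = 1] = p^{5} = (2/5)^{5} = 32/3125.
By linearity of expectation: E[X] = Σ_H E[X_H] = 12 · p^{5} = 12 · 32/3125 = 384/3125.
Numerically: E[X] ≈ 0.1229.

E[X] = 12 · (2/5)^{5} = 384/3125 ≈ 0.1229.


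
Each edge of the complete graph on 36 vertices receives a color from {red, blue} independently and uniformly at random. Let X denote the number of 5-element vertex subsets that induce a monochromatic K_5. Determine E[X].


Let X = Σ_S X_S over the C(36, 5) = 376992 subsets S of size 5, where X_S = 1 if the K_5 on S is monochromatic.
For a fixed S, the K_5 on S has C(5, 2) = 10 edges. P[all 10 edges red] = (1/2)^10, and likewise for blue, so P[monochromatic] = 2·(1/2)^10 = 2^{1 − 10} = 1/512.
By linearity of expectation: E[X] = C(36, 5) · 2^{1 − 10} = 376992 · 1/512 = 11781/16.
Numerically: E[X] ≈ 736.3125.

E[X] = C(36,5)·2^(1−C(5,2)) = 11781/16 ≈ 736.3125.


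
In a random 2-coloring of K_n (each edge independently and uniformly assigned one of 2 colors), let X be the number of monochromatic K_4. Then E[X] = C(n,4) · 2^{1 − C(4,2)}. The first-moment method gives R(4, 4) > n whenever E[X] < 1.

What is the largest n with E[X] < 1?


We need C(n, 4) · 2^{1 − 6} < 1, i.e. C(n, 4) < 2^{6 − 1} = 32.
Check values of n near the boundary:
  n = 4: C(4, 4) = 1; 1 < 32? YES
  n = 5: C(5, 4) = 5; 5 < 32? YES
  n = 6: C(6, 4) = 15; 15 < 32? YES
  n = 7: C(7, 4) = 35; 35 < 32? NO
The largest n with C(n, 4) < 32 is n = 6 (where E[X] = 15/32 ≈ 0.4687500). Hence R(4, 4) > 6, i.e. R(4, 4) ≥ 7.

Largest n = 6; hence R(4, 4) > 6.


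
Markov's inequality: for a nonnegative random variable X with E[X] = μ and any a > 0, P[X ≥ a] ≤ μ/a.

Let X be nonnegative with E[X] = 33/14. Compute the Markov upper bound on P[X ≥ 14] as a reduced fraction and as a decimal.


μ = E[X] = 33/14, a = 14.
Markov: P[X ≥ 14] ≤ μ/a = (33/14)/14 = 33/196.
Numerically: ≈ 0.168.
(Since a = 14 > μ = 2.357, the bound 33/196 is < 1 and informative.)

P[X ≥ 14] ≤ 33/196 ≈ 0.168.


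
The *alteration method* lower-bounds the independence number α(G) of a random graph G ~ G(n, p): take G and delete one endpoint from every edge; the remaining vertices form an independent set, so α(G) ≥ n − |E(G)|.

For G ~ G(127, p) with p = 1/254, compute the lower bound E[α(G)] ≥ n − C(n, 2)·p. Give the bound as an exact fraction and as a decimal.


E[|E(G)|] = C(127, 2)·p = 8001 · (1/254) = 63/2.
E[α(G)] ≥ n − E[|E(G)|] = 127 − 63/2 = 191/2.
Numerically: ≈ 95.50000.
(This is only a lower bound; the true E[α(G)] may be larger.)

E[α(G)] ≥ 191/2 ≈ 95.50000.


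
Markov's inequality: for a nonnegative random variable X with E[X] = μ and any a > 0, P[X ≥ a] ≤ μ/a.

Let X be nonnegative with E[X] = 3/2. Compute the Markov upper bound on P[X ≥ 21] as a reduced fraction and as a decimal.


μ = E[X] = 3/2, a = 21.
Markov: P[X ≥ 21] ≤ μ/a = (3/2)/21 = 1/14.
Numerically: ≈ 0.071.
(Since a = 21 > μ = 1.500, the bound 1/14 is < 1 and informative.)

P[X ≥ 21] ≤ 1/14 ≈ 0.071.


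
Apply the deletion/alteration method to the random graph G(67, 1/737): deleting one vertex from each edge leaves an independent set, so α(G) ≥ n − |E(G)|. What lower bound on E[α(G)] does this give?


E[|E(G)|] = C(67, 2)·p = 2211 · (1/737) = 3.
E[α(G)] ≥ n − E[|E(G)|] = 67 − 3 = 64.
Numerically: ≈ 64.000.
(This is only a lower bound; the true E[α(G)] may be larger.)

E[α(G)] ≥ 64 ≈ 64.000.


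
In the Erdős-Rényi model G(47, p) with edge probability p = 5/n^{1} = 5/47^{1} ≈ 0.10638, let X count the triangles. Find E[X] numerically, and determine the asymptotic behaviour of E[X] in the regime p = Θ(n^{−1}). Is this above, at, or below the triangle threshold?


Number of potential triangles: C(47, 3) = 16215.
Each occurs with probability p³ ≈ (0.10638)³ ≈ 1.2039721e-03.
By linearity: E[X] = C(47, 3)·p³ ≈ 16215 · 1.2039721e-03 ≈ 19.52241.
Here α = 1, so p = 5/n is exactly at the triangle threshold p ~ 1/n. Asymptotically E[X] → c³/6 = 5³/6 = 125/6 ≈ 20.83333, a bounded constant. In this regime the triangle count is asymptotically Poisson(c³/6).

E[X] ≈ 19.52241; in regime p = Θ(1/n^{1}) E[X] stays bounded (at the triangle threshold p ~ 1/n).


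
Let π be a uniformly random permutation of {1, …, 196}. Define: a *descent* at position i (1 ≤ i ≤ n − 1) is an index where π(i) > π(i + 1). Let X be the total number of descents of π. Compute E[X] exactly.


Write X = Σ X_I over i = 1, …, 195, with X_I the indicator of one descent.
There are 195 indicators.
For each fixed i, the pair (π(i), π(i+1)) is a uniformly random ordered pair of distinct values from {1, …, 196}; by symmetry P[π(i) > π(i+1)] = 1/2.
By linearity: E[X] = 195 · (1/2) = (196 − 1) · (1/2) = 195/2 ≈ 97.5000.

E[X] = 195/2 = 97.5000.


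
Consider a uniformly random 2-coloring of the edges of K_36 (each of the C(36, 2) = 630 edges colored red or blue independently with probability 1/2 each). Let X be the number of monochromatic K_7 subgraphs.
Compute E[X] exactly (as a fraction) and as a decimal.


Let X = Σ_S X_S over the C(36, 7) = 8347680 subsets S of size 7, where X_S = 1 if the K_7 on S is monochromatic.
For a fixed S, the K_7 on S has C(7, 2) = 21 edges. P[all 21 edges red] = (1/2)^21, and likewise for blue, so P[monochromatic] = 2·(1/2)^21 = 2^{1 − 21} = 1/1048576.
By linearity of expectation: E[X] = C(36, 7) · 2^{1 − 21} = 8347680 · 1/1048576 = 260865/32768.
Numerically: E[X] ≈ 7.960968.

E[X] = C(36,7)·2^(1−C(7,2)) = 260865/32768 ≈ 7.960968.


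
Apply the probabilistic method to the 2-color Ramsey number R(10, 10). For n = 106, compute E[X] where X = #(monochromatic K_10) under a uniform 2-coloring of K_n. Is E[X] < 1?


E[X] = C(106, 10) · 2^{1 − 45} = 31853506369685 · 2^{−44} = 31853506369685/17592186044416.
As a reduced fraction: E[X] = 31853506369685/17592186044416 ≈ 1.810662.
Is E[X] < 1? NO.
Since E[X] ≥ 1, the first-moment bound is inconclusive at n = 106; it does NOT by itself certify R(10, 10) > 106.

E[X] = 31853506369685/17592186044416 ≈ 1.810662; E[X] ≥ 1; first-moment method inconclusive here.


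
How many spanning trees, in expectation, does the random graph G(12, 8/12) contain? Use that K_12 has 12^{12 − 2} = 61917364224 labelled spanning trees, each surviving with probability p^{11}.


K_12 has 12^{12 − 2} = 61917364224 labelled spanning trees.
For each such spanning tree H, let X_H = 1 if all 11 edges of H are present in G. Then P[X_H = 1] = p^{11} = (2/3)^{11} = 2048/177147.
By linearity of expectation: E[X] = Σ_H E[X_H] = 61917364224 · p^{11} = 61917364224 · 2048/177147 = 2147483648/3.
Numerically: E[X] ≈ 7.16e+08.

E[X] = 61917364224 · (2/3)^{11} = 2147483648/3 ≈ 7.16e+08.


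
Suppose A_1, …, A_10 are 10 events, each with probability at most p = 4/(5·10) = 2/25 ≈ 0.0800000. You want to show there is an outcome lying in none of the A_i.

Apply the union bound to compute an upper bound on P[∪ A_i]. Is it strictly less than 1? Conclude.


Union bound: P[∪_{i=1}^{10} A_i] ≤ Σ_i P[A_i] ≤ 10·p = 10·(2/25) = 4/5.
Numerically: 4/5 ≈ 0.8000000.
Is 4/5 < 1? YES.
Since P[∪ A_i] ≤ 4/5 < 1, the complement has P[∩ A_i^c] ≥ 1 − 4/5 = 1/5 > 0, so some outcome avoids every A_i.

10·p = 4/5 ≈ 0.8000000; existence CERTIFIED by the union bound.


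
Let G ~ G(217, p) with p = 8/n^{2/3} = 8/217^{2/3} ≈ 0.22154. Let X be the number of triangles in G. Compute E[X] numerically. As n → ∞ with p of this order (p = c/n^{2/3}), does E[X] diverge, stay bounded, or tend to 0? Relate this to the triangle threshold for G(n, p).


Number of potential triangles: C(217, 3) = 1679580.
Each occurs with probability p³ ≈ (0.22154)³ ≈ 1.0873028e-02.
By linearity: E[X] = C(217, 3)·p³ ≈ 1679580 · 1.0873028e-02 ≈ 18262.11982.
Since α = 2/3 < 1, p = c/n^{2/3} ≫ 1/n is above the triangle threshold p ~ 1/n. Asymptotically E[X] ~ (c³/6)·n^{3(1−α)} = (8³/6)·n^{1} → ∞; triangles are abundant w.h.p.

E[X] ≈ 18262.11982; in regime p = Θ(1/n^{2/3}) E[X] diverges (above the triangle threshold p ~ 1/n).


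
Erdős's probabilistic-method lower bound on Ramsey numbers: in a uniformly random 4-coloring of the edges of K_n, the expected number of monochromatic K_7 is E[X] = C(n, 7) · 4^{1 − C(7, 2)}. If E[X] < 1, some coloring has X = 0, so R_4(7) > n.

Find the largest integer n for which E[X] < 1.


We need C(n, 7) · 4^{1 − 21} < 1, i.e. C(n, 7) < 4^{21 − 1} = 1099511627776.
Check values of n near the boundary:
  n = 174: C(174, 7) = 847879782984; 847879782984 < 1099511627776? YES
  n = 175: C(175, 7) = 883208107275; 883208107275 < 1099511627776? YES
  n = 176: C(176, 7) = 919790691600; 919790691600 < 1099511627776? YES
  n = 177: C(177, 7) = 957664425960; 957664425960 < 1099511627776? YES
  n = 178: C(178, 7) = 996867063280; 996867063280 < 1099511627776? YES
  n = 179: C(179, 7) = 1037437234460; 1037437234460 < 1099511627776? YES
  n = 180: C(180, 7) = 1079414463600; 1079414463600 < 1099511627776? YES
  n = 181: C(181, 7) = 1122839183400; 1122839183400 < 1099511627776? NO
The largest n with C(n, 7) < 1099511627776 is n = 180 (where E[X] = 67463403975/68719476736 ≈ 0.982). Hence R_4(7) > 180, i.e. R_4(7) ≥ 181.

Largest n = 180; hence R_4(7) > 180.


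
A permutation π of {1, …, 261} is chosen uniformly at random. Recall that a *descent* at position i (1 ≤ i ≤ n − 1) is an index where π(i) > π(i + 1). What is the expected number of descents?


Write X = Σ X_I over i = 1, …, 260, with X_I the indicator of one descent.
There are 260 indicators.
For each fixed i, the pair (π(i), π(i+1)) is a uniformly random ordered pair of distinct values from {1, …, 261}; by symmetry P[π(i) > π(i+1)] = 1/2.
By linearity: E[X] = 260 · (1/2) = (261 − 1) · (1/2) = 130 ≈ 130.000.

E[X] = 130 = 130.000.


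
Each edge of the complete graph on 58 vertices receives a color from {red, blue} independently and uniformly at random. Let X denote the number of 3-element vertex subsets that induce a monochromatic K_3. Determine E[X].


Let X = Σ_S X_S over the C(58, 3) = 30856 subsets S of size 3, where X_S = 1 if the K_3 on S is monochromatic.
For a fixed S, the K_3 on S has C(3, 2) = 3 edges. P[all 3 edges red] = (1/2)^3, and likewise for blue, so P[monochromatic] = 2·(1/2)^3 = 2^{1 − 3} = 1/4.
By linearity: E[X] = C(58, 3) · 2^{1 − 3} = 30856 · 1/4 = 7714.
Numerically: E[X] ≈ 7714.000.

E[X] = C(58,3)·2^(1−C(3,2)) = 7714 ≈ 7714.000.


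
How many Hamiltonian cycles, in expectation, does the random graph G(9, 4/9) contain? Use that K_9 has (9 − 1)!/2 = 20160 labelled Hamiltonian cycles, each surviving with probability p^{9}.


K_9 has (9 − 1)!/2 = 20160 labelled Hamiltonian cycles.
For each such Hamiltonian cycle H, let X_H = 1 if all 9 edges of H are present in G. Then P[X_H = 1] = p^{9} = (4/9)^{9} = 262144/387420489.
By linearity of expectation: E[X] = Σ_H E[X_H] = 20160 · p^{9} = 20160 · 262144/387420489 = 587202560/43046721.
Numerically: E[X] ≈ 13.6.

E[X] = 20160 · (4/9)^{9} = 587202560/43046721 ≈ 13.6.


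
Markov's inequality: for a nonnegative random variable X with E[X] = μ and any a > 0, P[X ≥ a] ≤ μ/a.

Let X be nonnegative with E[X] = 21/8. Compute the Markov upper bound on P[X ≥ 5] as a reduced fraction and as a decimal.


μ = E[X] = 21/8, a = 5.
Markov: P[X ≥ 5] ≤ μ/a = (21/8)/5 = 21/40.
Numerically: ≈ 0.52500.
(Since a = 5 > μ = 2.62500, the bound 21/40 is < 1 and informative.)

P[X ≥ 5] ≤ 21/40 ≈ 0.52500.


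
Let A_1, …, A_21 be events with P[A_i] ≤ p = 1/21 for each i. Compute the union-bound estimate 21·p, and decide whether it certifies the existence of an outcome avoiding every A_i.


Union bound: P[∪_{i=1}^{21} A_i] ≤ Σ_i P[A_i] ≤ 21·p = 21·(1/21) = 1.
Numerically: 1 ≈ 1.0000000.
Is 1 < 1? NO.
Since the bound 1 is ≥ 1, the union bound is uninformative here; it does NOT by itself certify existence.

21·p = 1 ≈ 1.0000000; existence NOT certified by the union bound.


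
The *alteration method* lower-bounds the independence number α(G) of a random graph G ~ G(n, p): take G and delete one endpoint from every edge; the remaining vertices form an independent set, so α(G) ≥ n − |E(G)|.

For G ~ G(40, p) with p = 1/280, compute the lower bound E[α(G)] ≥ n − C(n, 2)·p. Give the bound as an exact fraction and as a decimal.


E[|E(G)|] = C(40, 2)·p = 780 · (1/280) = 39/14.
E[α(G)] ≥ n − E[|E(G)|] = 40 − 39/14 = 521/14.
Numerically: ≈ 37.214286.
(This is only a lower bound; the true E[α(G)] may be larger.)

E[α(G)] ≥ 521/14 ≈ 37.214286.


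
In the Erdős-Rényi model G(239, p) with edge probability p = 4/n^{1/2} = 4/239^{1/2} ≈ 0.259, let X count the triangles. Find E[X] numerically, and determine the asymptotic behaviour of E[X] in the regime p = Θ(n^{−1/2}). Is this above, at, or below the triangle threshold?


Number of potential triangles: C(239, 3) = 2246839.
Each occurs with probability p³ ≈ (0.259)³ ≈ 1.73214e-02.
By linearity: E[X] = C(239, 3)·p³ ≈ 2246839 · 1.73214e-02 ≈ 38918.409.
Since α = 1/2 < 1, p = c/n^{1/2} ≫ 1/n is above the triangle threshold p ~ 1/n. Asymptotically E[X] ~ (c³/6)·n^{3(1−α)} = (4³/6)·n^{1.5} → ∞; triangles are abundant w.h.p.

E[X] ≈ 38918.409; in regime p = Θ(1/n^{1/2}) E[X] diverges (above the triangle threshold p ~ 1/n).


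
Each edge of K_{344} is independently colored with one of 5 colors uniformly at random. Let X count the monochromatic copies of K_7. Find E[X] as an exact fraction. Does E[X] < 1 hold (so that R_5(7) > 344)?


E[X] = C(344, 7) · 5^{1 − 21} = 106364775244728 · 5^{−20} = 106364775244728/95367431640625.
As a reduced fraction: E[X] = 106364775244728/95367431640625 ≈ 1.1153155.
Is E[X] < 1? NO.
Since E[X] ≥ 1, the first-moment bound is inconclusive at n = 344; it does NOT by itself certify R_5(7) > 344.

E[X] = 106364775244728/95367431640625 ≈ 1.1153155; E[X] ≥ 1; first-moment method inconclusive here.


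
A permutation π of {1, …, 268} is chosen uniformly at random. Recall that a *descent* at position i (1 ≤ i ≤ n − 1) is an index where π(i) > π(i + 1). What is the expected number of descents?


Write X = Σ X_I over i = 1, …, 267, with X_I the indicator of one descent.
There are 267 indicators.
For each fixed i, the pair (π(i), π(i+1)) is a uniformly random ordered pair of distinct values from {1, …, 268}; by symmetry P[π(i) > π(i+1)] = 1/2.
By linearity: E[X] = 267 · (1/2) = (268 − 1) · (1/2) = 267/2 ≈ 133.50000.

E[X] = 267/2 = 133.50000.


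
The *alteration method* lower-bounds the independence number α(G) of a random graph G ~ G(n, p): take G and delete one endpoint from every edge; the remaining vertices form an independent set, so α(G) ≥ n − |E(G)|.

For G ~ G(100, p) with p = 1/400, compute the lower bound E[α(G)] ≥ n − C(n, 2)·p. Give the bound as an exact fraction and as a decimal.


E[|E(G)|] = C(100, 2)·p = 4950 · (1/400) = 99/8.
E[α(G)] ≥ n − E[|E(G)|] = 100 − 99/8 = 701/8.
Numerically: ≈ 87.625.
(This is only a lower bound; the true E[α(G)] may be larger.)

E[α(G)] ≥ 701/8 ≈ 87.625.


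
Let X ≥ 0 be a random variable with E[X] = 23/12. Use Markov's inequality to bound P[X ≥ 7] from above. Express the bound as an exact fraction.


μ = E[X] = 23/12, a = 7.
Markov: P[X ≥ 7] ≤ μ/a = (23/12)/7 = 23/84.
Numerically: ≈ 0.273810.
(Since a = 7 > μ = 1.916667, the bound 23/84 is < 1 and informative.)

P[X ≥ 7] ≤ 23/84 ≈ 0.273810.


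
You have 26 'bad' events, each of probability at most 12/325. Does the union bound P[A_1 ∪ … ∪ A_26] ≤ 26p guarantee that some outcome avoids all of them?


Union bound: P[∪_{i=1}^{26} A_i] ≤ Σ_i P[A_i] ≤ 26·p = 26·(12/325) = 24/25.
Numerically: 24/25 ≈ 0.9600.
Is 24/25 < 1? YES.
Since P[∪ A_i] ≤ 24/25 < 1, the complement has P[∩ A_i^c] ≥ 1 − 24/25 = 1/25 > 0, so some outcome avoids every A_i.

26·p = 24/25 ≈ 0.9600; existence CERTIFIED by the union bound.


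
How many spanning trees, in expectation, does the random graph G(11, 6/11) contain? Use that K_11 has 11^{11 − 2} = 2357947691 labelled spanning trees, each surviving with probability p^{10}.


K_11 has 11^{11 − 2} = 2357947691 labelled spanning trees.
For each such spanning tree H, let X_H = 1 if all 10 edges of H are present in G. Then P[X_H = 1] = p^{10} = (6/11)^{10} = 60466176/25937424601.
Summing the indicators: E[X] = Σ_H E[X_H] = 2357947691 · p^{10} = 2357947691 · 60466176/25937424601 = 60466176/11.
Numerically: E[X] ≈ 5.497e+06.

E[X] = 2357947691 · (6/11)^{10} = 60466176/11 ≈ 5.497e+06.


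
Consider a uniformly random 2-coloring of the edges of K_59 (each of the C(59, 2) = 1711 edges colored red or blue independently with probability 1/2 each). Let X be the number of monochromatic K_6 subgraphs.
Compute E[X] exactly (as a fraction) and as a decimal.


Let X = Σ_S X_S over the C(59, 6) = 45057474 subsets S of size 6, where X_S = 1 if the K_6 on S is monochromatic.
For a fixed S, the K_6 on S has C(6, 2) = 15 edges. P[all 15 edges red] = (1/2)^15, and likewise for blue, so P[monochromatic] = 2·(1/2)^15 = 2^{1 − 15} = 1/16384.
Summing: E[X] = C(59, 6) · 2^{1 − 15} = 45057474 · 1/16384 = 22528737/8192.
Numerically: E[X] ≈ 2750.08997.

E[X] = C(59,6)·2^(1−C(6,2)) = 22528737/8192 ≈ 2750.08997.


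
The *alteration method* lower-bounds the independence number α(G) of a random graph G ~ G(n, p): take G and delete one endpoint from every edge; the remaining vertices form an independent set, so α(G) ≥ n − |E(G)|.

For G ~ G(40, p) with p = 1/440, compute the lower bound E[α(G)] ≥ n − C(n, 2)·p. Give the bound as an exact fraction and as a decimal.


E[|E(G)|] = C(40, 2)·p = 780 · (1/440) = 39/22.
E[α(G)] ≥ n − E[|E(G)|] = 40 − 39/22 = 841/22.
Numerically: ≈ 38.2273.
(This is only a lower bound; the true E[α(G)] may be larger.)

E[α(G)] ≥ 841/22 ≈ 38.2273.


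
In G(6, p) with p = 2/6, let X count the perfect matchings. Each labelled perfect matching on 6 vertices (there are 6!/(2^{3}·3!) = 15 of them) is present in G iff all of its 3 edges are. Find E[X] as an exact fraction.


K_6 has 6!/(2^{3}·3!) = 15 labelled perfect matchings.
For each such perfect matching H, let X_H = 1 if all 3 edges of H are present in G. Then P[X_H = 1] = p^{3} = (1/3)^{3} = 1/27.
By linearity of expectation: E[X] = Σ_H E[X_H] = 15 · p^{3} = 15 · 1/27 = 5/9.
Numerically: E[X] ≈ 0.555556.

E[X] = 15 · (1/3)^{3} = 5/9 ≈ 0.555556.


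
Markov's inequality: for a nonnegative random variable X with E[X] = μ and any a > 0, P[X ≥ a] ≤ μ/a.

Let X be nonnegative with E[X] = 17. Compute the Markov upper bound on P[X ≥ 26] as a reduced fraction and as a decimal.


μ = E[X] = 17, a = 26.
Markov: P[X ≥ 26] ≤ μ/a = (17)/26 = 17/26.
Numerically: ≈ 0.6538.
(Since a = 26 > μ = 17.0000, the bound 17/26 is < 1 and informative.)

P[X ≥ 26] ≤ 17/26 ≈ 0.6538.


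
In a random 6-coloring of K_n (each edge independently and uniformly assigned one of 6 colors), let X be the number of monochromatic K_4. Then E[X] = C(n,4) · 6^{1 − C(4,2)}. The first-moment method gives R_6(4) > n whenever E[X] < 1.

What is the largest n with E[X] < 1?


We need C(n, 4) · 6^{1 − 6} < 1, i.e. C(n, 4) < 6^{6 − 1} = 7776.
Check values of n near the boundary:
  n = 18: C(18, 4) = 3060; 3060 < 7776? YES
  n = 19: C(19, 4) = 3876; 3876 < 7776? YES
  n = 20: C(20, 4) = 4845; 4845 < 7776? YES
  n = 21: C(21, 4) = 5985; 5985 < 7776? YES
  n = 22: C(22, 4) = 7315; 7315 < 7776? YES
  n = 23: C(23, 4) = 8855; 8855 < 7776? NO
  n = 24: C(24, 4) = 10626; 10626 < 7776? NO
  n = 25: C(25, 4) = 12650; 12650 < 7776? NO
The largest n with C(n, 4) < 7776 is n = 22 (where E[X] = 7315/7776 ≈ 0.9407150). Hence R_6(4) > 22, i.e. R_6(4) ≥ 23.

Largest n = 22; hence R_6(4) > 22.


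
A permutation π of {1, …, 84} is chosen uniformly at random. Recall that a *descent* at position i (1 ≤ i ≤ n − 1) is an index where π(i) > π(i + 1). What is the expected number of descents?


Write X = Σ X_I over i = 1, …, 83, with X_I the indicator of one descent.
There are 83 indicators.
For each fixed i, the pair (π(i), π(i+1)) is a uniformly random ordered pair of distinct values from {1, …, 84}; by symmetry P[π(i) > π(i+1)] = 1/2.
By linearity: E[X] = 83 · (1/2) = (84 − 1) · (1/2) = 83/2 ≈ 41.500.

E[X] = 83/2 = 41.500.


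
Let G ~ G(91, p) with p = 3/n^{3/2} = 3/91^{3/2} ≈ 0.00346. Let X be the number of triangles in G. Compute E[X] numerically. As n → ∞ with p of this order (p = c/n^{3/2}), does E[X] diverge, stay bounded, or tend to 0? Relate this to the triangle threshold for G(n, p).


Number of potential triangles: C(91, 3) = 121485.
Each occurs with probability p³ ≈ (0.00346)³ ≈ 4.12741e-08.
By linearity: E[X] = C(91, 3)·p³ ≈ 121485 · 4.12741e-08 ≈ 0.005.
Since α = 3/2 > 1, p = c/n^{3/2} = o(1/n) is below the triangle threshold p ~ 1/n. Asymptotically E[X] ~ (c³/6)·n^{3(1−α)} = (3³/6)·n^{-1.5} → 0, so by Markov's inequality G has no triangles w.h.p.

E[X] ≈ 0.005; in regime p = Θ(1/n^{3/2}) E[X] tends to 0 (below the triangle threshold p ~ 1/n).
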